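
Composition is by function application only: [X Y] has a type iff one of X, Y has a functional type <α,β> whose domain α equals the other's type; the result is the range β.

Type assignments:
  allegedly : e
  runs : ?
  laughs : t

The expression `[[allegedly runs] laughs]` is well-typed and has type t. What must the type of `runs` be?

<e,<t,t>>

At [[allegedly runs] laughs] (required: t): laughs is t, which is not a function with range t; hence [allegedly runs] is the functor — type <t,t>.
At [allegedly runs] (required: <t,t>): allegedly is e, which is not a function with range <t,t>; hence runs is the functor — type <e,<t,t>>.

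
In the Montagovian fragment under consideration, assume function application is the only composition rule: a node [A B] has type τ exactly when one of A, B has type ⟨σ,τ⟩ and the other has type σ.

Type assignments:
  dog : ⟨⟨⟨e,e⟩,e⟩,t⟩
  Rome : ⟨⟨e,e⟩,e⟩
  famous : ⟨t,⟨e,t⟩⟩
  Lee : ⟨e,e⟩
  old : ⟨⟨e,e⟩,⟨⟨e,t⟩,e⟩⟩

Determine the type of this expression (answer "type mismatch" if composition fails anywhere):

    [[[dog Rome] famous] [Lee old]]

[dog Rome]: functor dog : ⟨⟨⟨e,e⟩,e⟩,t⟩, argument Rome : ⟨⟨e,e⟩,e⟩; result t.
[[dog Rome] famous]: functor famous : ⟨t,⟨e,t⟩⟩, argument [dog Rome] : t; result ⟨e,t⟩.
[Lee old]: functor old : ⟨⟨e,e⟩,⟨⟨e,t⟩,e⟩⟩, argument Lee : ⟨e,e⟩; result ⟨⟨e,t⟩,e⟩.
[[[dog Rome] famous] [Lee old]]: functor [Lee old] : ⟨⟨e,t⟩,e⟩, argument [[dog Rome] famous] : ⟨e,t⟩; result e.

e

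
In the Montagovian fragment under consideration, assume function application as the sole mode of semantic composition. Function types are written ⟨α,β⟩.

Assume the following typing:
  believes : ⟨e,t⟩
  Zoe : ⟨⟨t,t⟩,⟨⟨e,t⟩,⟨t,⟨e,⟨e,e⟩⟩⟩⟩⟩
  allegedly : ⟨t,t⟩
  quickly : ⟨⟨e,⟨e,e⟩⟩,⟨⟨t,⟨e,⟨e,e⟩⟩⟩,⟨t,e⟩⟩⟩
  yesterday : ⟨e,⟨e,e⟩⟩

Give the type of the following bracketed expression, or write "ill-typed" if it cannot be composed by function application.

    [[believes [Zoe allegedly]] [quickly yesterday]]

⟨t,e⟩

[Zoe allegedly] — Zoe of type ⟨⟨t,t⟩,⟨⟨e,t⟩,⟨t,⟨e,⟨e,e⟩⟩⟩⟩⟩ combines with allegedly of type ⟨t,t⟩: type ⟨⟨e,t⟩,⟨t,⟨e,⟨e,e⟩⟩⟩⟩.
[believes [Zoe allegedly]] — [Zoe allegedly] of type ⟨⟨e,t⟩,⟨t,⟨e,⟨e,e⟩⟩⟩⟩ combines with believes of type ⟨e,t⟩: type ⟨t,⟨e,⟨e,e⟩⟩⟩.
[quickly yesterday] — quickly of type ⟨⟨e,⟨e,e⟩⟩,⟨⟨t,⟨e,⟨e,e⟩⟩⟩,⟨t,e⟩⟩⟩ combines with yesterday of type ⟨e,⟨e,e⟩⟩: type ⟨⟨t,⟨e,⟨e,e⟩⟩⟩,⟨t,e⟩⟩.
[[believes [Zoe allegedly]] [quickly yesterday]] — [quickly yesterday] of type ⟨⟨t,⟨e,⟨e,e⟩⟩⟩,⟨t,e⟩⟩ combines with [believes [Zoe allegedly]] of type ⟨t,⟨e,⟨e,e⟩⟩⟩: type ⟨t,e⟩.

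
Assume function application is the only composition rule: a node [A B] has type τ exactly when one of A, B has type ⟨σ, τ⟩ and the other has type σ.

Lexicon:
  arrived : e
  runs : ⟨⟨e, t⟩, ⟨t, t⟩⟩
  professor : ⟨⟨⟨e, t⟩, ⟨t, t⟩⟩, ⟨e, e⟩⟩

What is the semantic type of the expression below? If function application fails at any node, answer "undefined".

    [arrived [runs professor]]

[runs professor]: ⟨⟨⟨e, t⟩, ⟨t, t⟩⟩, ⟨e, e⟩⟩ applied to ⟨⟨e, t⟩, ⟨t, t⟩⟩ yields ⟨e, e⟩.
[arrived [runs professor]]: ⟨e, e⟩ applied to e yields e.

e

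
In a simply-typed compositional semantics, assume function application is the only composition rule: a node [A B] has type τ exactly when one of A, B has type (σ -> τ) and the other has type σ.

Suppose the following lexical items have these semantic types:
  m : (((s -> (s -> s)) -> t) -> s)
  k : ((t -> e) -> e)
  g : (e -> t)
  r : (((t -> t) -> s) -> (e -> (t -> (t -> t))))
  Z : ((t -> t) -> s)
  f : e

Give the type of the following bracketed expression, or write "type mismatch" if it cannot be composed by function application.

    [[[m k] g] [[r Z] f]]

[m k]: (((s -> (s -> s)) -> t) -> s) with ((t -> e) -> e) — neither is a function whose domain matches the other; composition fails here.

type mismatch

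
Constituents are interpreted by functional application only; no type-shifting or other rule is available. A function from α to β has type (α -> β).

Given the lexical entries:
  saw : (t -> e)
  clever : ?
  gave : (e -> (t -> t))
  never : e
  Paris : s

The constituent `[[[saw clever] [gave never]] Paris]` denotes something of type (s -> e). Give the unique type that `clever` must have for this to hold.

((t -> e) -> ((t -> t) -> (s -> (s -> e))))

[[[saw clever] [gave never]] Paris] is required to be (s -> e). Paris : s cannot yield (s -> e) as functor, so [[saw clever] [gave never]] : (s -> (s -> e)).
[[saw clever] [gave never]] is required to be (s -> (s -> e)). [gave never] : (t -> t) cannot yield (s -> (s -> e)) as functor, so [saw clever] : ((t -> t) -> (s -> (s -> e))).
[saw clever] is required to be ((t -> t) -> (s -> (s -> e))). saw : (t -> e) cannot yield ((t -> t) -> (s -> (s -> e))) as functor, so clever : ((t -> e) -> ((t -> t) -> (s -> (s -> e)))).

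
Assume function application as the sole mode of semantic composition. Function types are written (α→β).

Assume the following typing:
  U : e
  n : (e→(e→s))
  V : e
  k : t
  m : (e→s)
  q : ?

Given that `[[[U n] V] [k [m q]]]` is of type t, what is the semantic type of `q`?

At [[[U n] V] [k [m q]]] (required: t): [[U n] V] is s, which is not a function with range t; hence [k [m q]] is the functor — type (s→t).
At [k [m q]] (required: (s→t)): k is t, which is not a function with range (s→t); hence [m q] is the functor — type (t→(s→t)).
At [m q] (required: (t→(s→t))): m is (e→s), which is not a function with range (t→(s→t)); hence q is the functor — type ((e→s)→(t→(s→t))).

((e→s)→(t→(s→t)))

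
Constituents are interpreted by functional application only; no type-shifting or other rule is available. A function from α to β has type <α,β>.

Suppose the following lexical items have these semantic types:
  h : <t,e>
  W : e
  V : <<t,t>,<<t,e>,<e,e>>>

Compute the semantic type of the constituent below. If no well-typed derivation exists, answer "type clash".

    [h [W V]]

[W V]: e with <<t,t>,<<t,e>,<e,e>>> — neither is a function whose domain matches the other; composition fails here.

type clash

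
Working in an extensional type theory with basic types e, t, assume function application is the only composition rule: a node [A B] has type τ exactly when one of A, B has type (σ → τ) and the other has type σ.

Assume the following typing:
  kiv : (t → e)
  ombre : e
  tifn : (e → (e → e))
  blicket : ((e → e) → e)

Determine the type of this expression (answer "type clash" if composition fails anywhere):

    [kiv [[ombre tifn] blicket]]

type clash

[ombre tifn]: tifn is (e → (e → e)), ombre is e; result (e → e).
[[ombre tifn] blicket]: blicket is ((e → e) → e), [ombre tifn] is (e → e); result e.
At [kiv [[ombre tifn] blicket]]: neither (t → e) nor e can take the other as argument; the node is ill-typed.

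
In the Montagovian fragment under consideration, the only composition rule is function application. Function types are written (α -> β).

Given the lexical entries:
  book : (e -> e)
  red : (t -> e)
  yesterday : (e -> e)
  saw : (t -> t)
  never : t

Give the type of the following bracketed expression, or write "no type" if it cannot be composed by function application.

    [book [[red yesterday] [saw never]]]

no type

At [red yesterday]: neither (t -> e) nor (e -> e) can take the other as argument; the node is ill-typed.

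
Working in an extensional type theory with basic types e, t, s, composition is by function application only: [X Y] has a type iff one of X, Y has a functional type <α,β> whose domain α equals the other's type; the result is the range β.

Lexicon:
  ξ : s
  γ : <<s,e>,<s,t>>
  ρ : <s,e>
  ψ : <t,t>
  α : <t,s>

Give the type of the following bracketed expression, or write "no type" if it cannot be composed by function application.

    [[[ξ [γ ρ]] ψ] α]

s

[γ ρ]: γ is <<s,e>,<s,t>>, ρ is <s,e>; result <s,t>.
[ξ [γ ρ]]: [γ ρ] is <s,t>, ξ is s; result t.
[[ξ [γ ρ]] ψ]: ψ is <t,t>, [ξ [γ ρ]] is t; result t.
[[[ξ [γ ρ]] ψ] α]: α is <t,s>, [[ξ [γ ρ]] ψ] is t; result s.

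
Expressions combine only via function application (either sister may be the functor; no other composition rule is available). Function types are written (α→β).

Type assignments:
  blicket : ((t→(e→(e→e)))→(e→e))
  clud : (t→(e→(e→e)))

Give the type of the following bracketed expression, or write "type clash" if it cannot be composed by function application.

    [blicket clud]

(e→e)

[blicket clud]: ((t→(e→(e→e)))→(e→e)) applied to (t→(e→(e→e))) yields (e→e).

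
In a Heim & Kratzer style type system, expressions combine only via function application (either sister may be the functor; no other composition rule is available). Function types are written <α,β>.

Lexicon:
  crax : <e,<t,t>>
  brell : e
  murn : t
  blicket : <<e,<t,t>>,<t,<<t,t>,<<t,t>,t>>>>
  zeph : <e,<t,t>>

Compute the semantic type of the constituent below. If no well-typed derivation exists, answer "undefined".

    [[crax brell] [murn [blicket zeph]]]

[crax brell]: <e,<t,t>> applied to e yields <t,t>.
[blicket zeph]: <<e,<t,t>>,<t,<<t,t>,<<t,t>,t>>>> applied to <e,<t,t>> yields <t,<<t,t>,<<t,t>,t>>>.
[murn [blicket zeph]]: <t,<<t,t>,<<t,t>,t>>> applied to t yields <<t,t>,<<t,t>,t>>.
[[crax brell] [murn [blicket zeph]]]: <<t,t>,<<t,t>,t>> applied to <t,t> yields <<t,t>,t>.

<<t,t>,t>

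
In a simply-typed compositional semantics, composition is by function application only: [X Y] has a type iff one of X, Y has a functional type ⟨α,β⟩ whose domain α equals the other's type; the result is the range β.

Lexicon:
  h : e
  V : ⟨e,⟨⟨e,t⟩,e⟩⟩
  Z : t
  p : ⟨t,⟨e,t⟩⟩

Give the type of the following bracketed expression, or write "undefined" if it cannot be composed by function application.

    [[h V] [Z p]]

e

[h V]: ⟨e,⟨⟨e,t⟩,e⟩⟩ applied to e yields ⟨⟨e,t⟩,e⟩.
[Z p]: ⟨t,⟨e,t⟩⟩ applied to t yields ⟨e,t⟩.
[[h V] [Z p]]: ⟨⟨e,t⟩,e⟩ applied to ⟨e,t⟩ yields e.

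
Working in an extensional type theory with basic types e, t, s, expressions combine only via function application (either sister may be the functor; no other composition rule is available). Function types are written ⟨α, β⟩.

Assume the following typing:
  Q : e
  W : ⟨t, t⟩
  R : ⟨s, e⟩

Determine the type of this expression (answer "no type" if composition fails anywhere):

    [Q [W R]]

no type

[W R]: ⟨t, t⟩ with ⟨s, e⟩ — neither is a function whose domain matches the other; composition fails here.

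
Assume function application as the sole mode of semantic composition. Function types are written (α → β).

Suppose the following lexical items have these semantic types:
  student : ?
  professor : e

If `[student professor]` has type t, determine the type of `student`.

For [student professor] to have type t with professor of type e, student must be the function: student : (e → t).

(e → t)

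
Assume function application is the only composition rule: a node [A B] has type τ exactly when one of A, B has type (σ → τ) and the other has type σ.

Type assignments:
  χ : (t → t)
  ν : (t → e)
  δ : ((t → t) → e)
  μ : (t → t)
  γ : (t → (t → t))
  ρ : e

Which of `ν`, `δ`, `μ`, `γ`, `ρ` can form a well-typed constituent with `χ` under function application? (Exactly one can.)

δ

ν : (t → e) — neither side's domain matches the other.
δ — combines: δ : ((t → t) → e) takes χ : (t → t) as argument, giving e.
μ : (t → t) — neither side's domain matches the other.
γ : (t → (t → t)) — neither side's domain matches the other.
ρ : e — neither side's domain matches the other.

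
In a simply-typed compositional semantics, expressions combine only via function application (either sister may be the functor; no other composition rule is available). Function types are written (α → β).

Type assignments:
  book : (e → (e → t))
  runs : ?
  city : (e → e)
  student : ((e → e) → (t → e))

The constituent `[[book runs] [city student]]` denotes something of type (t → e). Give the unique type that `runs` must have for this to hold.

For [[book runs] [city student]] to have type (t → e) with [city student] of type (t → e), [book runs] must be the function: [book runs] : ((t → e) → (t → e)).
For [book runs] to have type ((t → e) → (t → e)) with book of type (e → (e → t)), runs must be the function: runs : ((e → (e → t)) → ((t → e) → (t → e))).

((e → (e → t)) → ((t → e) → (t → e)))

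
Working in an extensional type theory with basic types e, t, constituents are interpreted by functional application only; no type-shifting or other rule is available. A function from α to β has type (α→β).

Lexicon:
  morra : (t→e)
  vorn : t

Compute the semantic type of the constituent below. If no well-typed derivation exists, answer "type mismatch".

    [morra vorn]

e

[morra vorn]: morra is (t→e), vorn is t; result e.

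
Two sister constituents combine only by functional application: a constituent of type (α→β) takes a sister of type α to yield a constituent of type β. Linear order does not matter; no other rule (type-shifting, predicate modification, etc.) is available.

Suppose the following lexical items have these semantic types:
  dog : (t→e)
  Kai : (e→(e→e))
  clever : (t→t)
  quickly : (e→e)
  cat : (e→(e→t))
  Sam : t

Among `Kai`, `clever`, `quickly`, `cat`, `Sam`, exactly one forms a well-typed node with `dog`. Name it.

Sam

Kai : (e→(e→e)) — no; dog wants t, and Kai wants e.
clever : (t→t) — no; dog wants t, and clever wants t.
quickly : (e→e) — no; dog wants t, and quickly wants e.
cat : (e→(e→t)) — no; dog wants t, and cat wants e.
Sam — combines: dog : (t→e) takes Sam : t as argument, giving e.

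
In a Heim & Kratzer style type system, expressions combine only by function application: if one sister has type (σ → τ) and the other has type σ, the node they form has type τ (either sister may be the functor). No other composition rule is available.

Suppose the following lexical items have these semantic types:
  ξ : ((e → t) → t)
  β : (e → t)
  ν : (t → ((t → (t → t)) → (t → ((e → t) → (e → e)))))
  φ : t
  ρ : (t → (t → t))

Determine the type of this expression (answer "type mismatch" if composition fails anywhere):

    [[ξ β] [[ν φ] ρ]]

[ξ β]: ξ is ((e → t) → t), β is (e → t); result t.
[ν φ]: ν is (t → ((t → (t → t)) → (t → ((e → t) → (e → e))))), φ is t; result ((t → (t → t)) → (t → ((e → t) → (e → e)))).
[[ν φ] ρ]: [ν φ] is ((t → (t → t)) → (t → ((e → t) → (e → e)))), ρ is (t → (t → t)); result (t → ((e → t) → (e → e))).
[[ξ β] [[ν φ] ρ]]: [[ν φ] ρ] is (t → ((e → t) → (e → e))), [ξ β] is t; result ((e → t) → (e → e)).

((e → t) → (e → e))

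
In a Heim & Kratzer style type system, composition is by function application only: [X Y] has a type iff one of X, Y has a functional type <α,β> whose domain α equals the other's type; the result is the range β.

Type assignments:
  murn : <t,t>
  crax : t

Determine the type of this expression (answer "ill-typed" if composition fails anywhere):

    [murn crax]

t

[murn crax]: functor murn : <t,t>, argument crax : t; result t.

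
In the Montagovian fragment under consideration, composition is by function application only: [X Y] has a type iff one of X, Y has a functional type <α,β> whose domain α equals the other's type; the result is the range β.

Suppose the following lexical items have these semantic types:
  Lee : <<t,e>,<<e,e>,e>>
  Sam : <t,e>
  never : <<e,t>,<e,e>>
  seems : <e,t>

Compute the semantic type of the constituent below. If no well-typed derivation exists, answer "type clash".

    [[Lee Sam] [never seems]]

e

[Lee Sam]: functor Lee : <<t,e>,<<e,e>,e>>, argument Sam : <t,e>; result <<e,e>,e>.
[never seems]: functor never : <<e,t>,<e,e>>, argument seems : <e,t>; result <e,e>.
[[Lee Sam] [never seems]]: functor [Lee Sam] : <<e,e>,e>, argument [never seems] : <e,e>; result e.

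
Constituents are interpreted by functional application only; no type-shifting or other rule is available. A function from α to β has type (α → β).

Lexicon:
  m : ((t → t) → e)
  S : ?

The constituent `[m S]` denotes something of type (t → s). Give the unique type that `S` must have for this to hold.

[m S] must have type (t → s). The sister m has type ((t → t) → e); that is not a function onto (t → s), so S must be the functor, of type (((t → t) → e) → (t → s)).

(((t → t) → e) → (t → s))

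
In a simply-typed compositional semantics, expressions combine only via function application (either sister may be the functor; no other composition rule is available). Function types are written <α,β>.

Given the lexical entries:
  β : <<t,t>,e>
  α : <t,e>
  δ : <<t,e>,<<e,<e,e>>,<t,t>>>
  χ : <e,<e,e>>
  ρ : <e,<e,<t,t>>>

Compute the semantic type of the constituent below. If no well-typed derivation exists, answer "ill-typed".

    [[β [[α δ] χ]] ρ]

[α δ]: δ is <<t,e>,<<e,<e,e>>,<t,t>>>, α is <t,e>; result <<e,<e,e>>,<t,t>>.
[[α δ] χ]: [α δ] is <<e,<e,e>>,<t,t>>, χ is <e,<e,e>>; result <t,t>.
[β [[α δ] χ]]: β is <<t,t>,e>, [[α δ] χ] is <t,t>; result e.
[[β [[α δ] χ]] ρ]: ρ is <e,<e,<t,t>>>, [β [[α δ] χ]] is e; result <e,<t,t>>.

<e,<t,t>>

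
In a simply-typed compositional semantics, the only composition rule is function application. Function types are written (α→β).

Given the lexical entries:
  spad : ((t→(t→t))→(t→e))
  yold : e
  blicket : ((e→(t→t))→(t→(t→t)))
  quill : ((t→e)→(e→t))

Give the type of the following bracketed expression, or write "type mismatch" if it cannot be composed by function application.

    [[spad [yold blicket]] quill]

[yold blicket]: e with ((e→(t→t))→(t→(t→t))) — neither is a function whose domain matches the other; composition fails here.

type mismatch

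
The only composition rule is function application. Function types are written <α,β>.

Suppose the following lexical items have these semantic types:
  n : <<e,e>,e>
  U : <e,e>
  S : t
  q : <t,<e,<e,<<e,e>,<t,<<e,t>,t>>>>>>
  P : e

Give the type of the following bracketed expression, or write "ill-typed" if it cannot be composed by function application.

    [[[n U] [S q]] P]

[n U]: <<e,e>,e> applied to <e,e> yields e.
[S q]: <t,<e,<e,<<e,e>,<t,<<e,t>,t>>>>>> applied to t yields <e,<e,<<e,e>,<t,<<e,t>,t>>>>>.
[[n U] [S q]]: <e,<e,<<e,e>,<t,<<e,t>,t>>>>> applied to e yields <e,<<e,e>,<t,<<e,t>,t>>>>.
[[[n U] [S q]] P]: <e,<<e,e>,<t,<<e,t>,t>>>> applied to e yields <<e,e>,<t,<<e,t>,t>>>.

<<e,e>,<t,<<e,t>,t>>>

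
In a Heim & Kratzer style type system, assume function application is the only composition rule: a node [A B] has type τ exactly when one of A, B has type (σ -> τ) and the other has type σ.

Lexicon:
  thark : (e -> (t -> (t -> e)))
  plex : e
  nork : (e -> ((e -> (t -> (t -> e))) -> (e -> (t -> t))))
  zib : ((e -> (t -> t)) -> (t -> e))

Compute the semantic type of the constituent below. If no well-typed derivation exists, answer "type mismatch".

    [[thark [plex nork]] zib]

(t -> e)

[plex nork]: functor nork : (e -> ((e -> (t -> (t -> e))) -> (e -> (t -> t)))), argument plex : e; result ((e -> (t -> (t -> e))) -> (e -> (t -> t))).
[thark [plex nork]]: functor [plex nork] : ((e -> (t -> (t -> e))) -> (e -> (t -> t))), argument thark : (e -> (t -> (t -> e))); result (e -> (t -> t)).
[[thark [plex nork]] zib]: functor zib : ((e -> (t -> t)) -> (t -> e)), argument [thark [plex nork]] : (e -> (t -> t)); result (t -> e).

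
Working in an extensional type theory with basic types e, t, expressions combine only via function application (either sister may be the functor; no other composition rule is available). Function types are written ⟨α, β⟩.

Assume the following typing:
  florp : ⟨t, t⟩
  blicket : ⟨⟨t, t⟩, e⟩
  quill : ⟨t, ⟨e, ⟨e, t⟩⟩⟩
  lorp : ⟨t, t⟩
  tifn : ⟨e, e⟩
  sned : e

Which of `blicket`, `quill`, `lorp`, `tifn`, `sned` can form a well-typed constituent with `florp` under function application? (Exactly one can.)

blicket

blicket — combines: blicket : ⟨⟨t, t⟩, e⟩ takes florp : ⟨t, t⟩ as argument, giving e.
quill : ⟨t, ⟨e, ⟨e, t⟩⟩⟩ — florp needs t; quill needs t; neither fits.
lorp : ⟨t, t⟩ — florp needs t; lorp needs t; neither fits.
tifn : ⟨e, e⟩ — florp needs t; tifn needs e; neither fits.
sned : e — florp needs t; sned needs nothing (atomic); neither fits.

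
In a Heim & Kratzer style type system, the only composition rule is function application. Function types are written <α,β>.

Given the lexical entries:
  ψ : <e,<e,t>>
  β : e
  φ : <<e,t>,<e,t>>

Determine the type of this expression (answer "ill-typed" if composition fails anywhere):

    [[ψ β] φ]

<e,t>

[ψ β] — ψ of type <e,<e,t>> combines with β of type e: type <e,t>.
[[ψ β] φ] — φ of type <<e,t>,<e,t>> combines with [ψ β] of type <e,t>: type <e,t>.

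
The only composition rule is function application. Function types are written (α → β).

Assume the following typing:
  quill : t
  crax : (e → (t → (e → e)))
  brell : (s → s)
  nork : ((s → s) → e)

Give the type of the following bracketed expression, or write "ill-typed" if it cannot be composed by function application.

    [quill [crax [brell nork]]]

(e → e)

At [brell nork], nork : ((s → s) → e) takes brell : (s → s), giving e.
At [crax [brell nork]], crax : (e → (t → (e → e))) takes [brell nork] : e, giving (t → (e → e)).
At [quill [crax [brell nork]]], [crax [brell nork]] : (t → (e → e)) takes quill : t, giving (e → e).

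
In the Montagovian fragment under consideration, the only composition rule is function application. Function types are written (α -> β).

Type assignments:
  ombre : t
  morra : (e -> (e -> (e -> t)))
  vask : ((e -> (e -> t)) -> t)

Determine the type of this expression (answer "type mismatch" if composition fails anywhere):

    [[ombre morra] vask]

type mismatch

[ombre morra]: t with (e -> (e -> (e -> t))) — neither is a function whose domain matches the other; composition fails here.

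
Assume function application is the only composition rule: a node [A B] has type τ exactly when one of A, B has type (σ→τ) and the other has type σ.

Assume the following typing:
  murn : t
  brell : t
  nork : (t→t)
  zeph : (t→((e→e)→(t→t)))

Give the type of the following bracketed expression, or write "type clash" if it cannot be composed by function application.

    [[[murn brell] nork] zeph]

type clash

At [murn brell]: neither t nor t can take the other as argument; the node is ill-typed.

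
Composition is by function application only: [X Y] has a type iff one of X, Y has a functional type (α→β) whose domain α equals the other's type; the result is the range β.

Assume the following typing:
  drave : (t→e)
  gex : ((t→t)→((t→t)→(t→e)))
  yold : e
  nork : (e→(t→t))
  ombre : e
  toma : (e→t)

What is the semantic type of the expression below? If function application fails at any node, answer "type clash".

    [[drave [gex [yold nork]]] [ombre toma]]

type clash

[yold nork]: functor nork : (e→(t→t)), argument yold : e; result (t→t).
[gex [yold nork]]: functor gex : ((t→t)→((t→t)→(t→e))), argument [yold nork] : (t→t); result ((t→t)→(t→e)).
[drave [gex [yold nork]]]: (t→e) and ((t→t)→(t→e)) cannot combine by function application — type clash.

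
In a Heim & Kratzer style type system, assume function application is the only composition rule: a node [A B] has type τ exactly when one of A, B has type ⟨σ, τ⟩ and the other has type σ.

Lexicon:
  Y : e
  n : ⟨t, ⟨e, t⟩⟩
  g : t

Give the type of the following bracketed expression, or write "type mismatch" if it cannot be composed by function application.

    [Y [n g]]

t

[n g] — n of type ⟨t, ⟨e, t⟩⟩ combines with g of type t: type ⟨e, t⟩.
[Y [n g]] — [n g] of type ⟨e, t⟩ combines with Y of type e: type t.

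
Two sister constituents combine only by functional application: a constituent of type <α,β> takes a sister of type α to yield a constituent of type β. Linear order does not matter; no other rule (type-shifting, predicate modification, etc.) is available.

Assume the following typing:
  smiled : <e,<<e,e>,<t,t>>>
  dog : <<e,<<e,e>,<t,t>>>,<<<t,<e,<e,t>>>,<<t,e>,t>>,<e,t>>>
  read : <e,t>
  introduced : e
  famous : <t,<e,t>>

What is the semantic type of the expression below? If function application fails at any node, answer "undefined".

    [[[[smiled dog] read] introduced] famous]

undefined

[smiled dog]: functor dog : <<e,<<e,e>,<t,t>>>,<<<t,<e,<e,t>>>,<<t,e>,t>>,<e,t>>>, argument smiled : <e,<<e,e>,<t,t>>>; result <<<t,<e,<e,t>>>,<<t,e>,t>>,<e,t>>.
[[smiled dog] read]: <<<t,<e,<e,t>>>,<<t,e>,t>>,<e,t>> and <e,t> cannot combine by function application — type clash.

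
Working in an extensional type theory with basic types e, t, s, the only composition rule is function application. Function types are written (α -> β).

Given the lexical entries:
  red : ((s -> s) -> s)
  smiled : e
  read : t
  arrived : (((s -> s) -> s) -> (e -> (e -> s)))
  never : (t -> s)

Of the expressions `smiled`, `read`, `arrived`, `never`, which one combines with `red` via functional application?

arrived

smiled : e — does not combine with red.
read : t — does not combine with red.
arrived — combines: arrived : (((s -> s) -> s) -> (e -> (e -> s))) takes red : ((s -> s) -> s) as argument, giving (e -> (e -> s)).
never : (t -> s) — does not combine with red.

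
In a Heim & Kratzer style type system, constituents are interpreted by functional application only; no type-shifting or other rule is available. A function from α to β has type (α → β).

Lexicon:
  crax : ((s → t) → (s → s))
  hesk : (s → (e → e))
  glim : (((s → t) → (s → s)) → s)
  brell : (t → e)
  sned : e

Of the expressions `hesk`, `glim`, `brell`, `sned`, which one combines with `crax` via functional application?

hesk : (s → (e → e)) — neither side's domain matches the other.
glim — combines: glim : (((s → t) → (s → s)) → s) takes crax : ((s → t) → (s → s)) as argument, giving s.
brell : (t → e) — neither side's domain matches the other.
sned : e — neither side's domain matches the other.

glim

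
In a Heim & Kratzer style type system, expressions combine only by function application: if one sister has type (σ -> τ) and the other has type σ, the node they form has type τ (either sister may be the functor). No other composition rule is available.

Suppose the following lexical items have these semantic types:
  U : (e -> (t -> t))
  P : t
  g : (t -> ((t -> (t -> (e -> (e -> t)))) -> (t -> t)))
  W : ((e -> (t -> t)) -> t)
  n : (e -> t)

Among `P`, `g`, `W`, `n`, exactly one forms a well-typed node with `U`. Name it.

P : t — neither side's domain matches the other.
g : (t -> ((t -> (t -> (e -> (e -> t)))) -> (t -> t))) — neither side's domain matches the other.
W — combines: W : ((e -> (t -> t)) -> t) takes U : (e -> (t -> t)) as argument, giving t.
n : (e -> t) — neither side's domain matches the other.

W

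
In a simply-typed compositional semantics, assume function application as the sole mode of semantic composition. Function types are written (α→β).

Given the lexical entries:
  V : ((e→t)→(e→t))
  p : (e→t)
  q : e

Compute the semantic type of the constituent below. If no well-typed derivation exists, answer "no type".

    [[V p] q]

t

[V p]: functor V : ((e→t)→(e→t)), argument p : (e→t); result (e→t).
[[V p] q]: functor [V p] : (e→t), argument q : e; result t.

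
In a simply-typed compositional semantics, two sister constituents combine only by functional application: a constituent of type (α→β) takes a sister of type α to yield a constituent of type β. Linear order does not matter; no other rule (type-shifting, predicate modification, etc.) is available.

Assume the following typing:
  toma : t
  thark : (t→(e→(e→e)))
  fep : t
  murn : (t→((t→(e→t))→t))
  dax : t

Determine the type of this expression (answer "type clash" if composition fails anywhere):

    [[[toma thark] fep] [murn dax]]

[toma thark] — thark of type (t→(e→(e→e))) combines with toma of type t: type (e→(e→e)).
At [[toma thark] fep]: neither (e→(e→e)) nor t can take the other as argument; the node is ill-typed.

type clash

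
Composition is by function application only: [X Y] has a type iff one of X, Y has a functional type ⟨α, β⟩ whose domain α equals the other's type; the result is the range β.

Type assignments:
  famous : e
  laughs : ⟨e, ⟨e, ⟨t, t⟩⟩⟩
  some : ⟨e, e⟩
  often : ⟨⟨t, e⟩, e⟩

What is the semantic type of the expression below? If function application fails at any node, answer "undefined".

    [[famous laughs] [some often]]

[famous laughs]: functor laughs : ⟨e, ⟨e, ⟨t, t⟩⟩⟩, argument famous : e; result ⟨e, ⟨t, t⟩⟩.
[some often]: ⟨e, e⟩ and ⟨⟨t, e⟩, e⟩ cannot combine by function application — type clash.

undefined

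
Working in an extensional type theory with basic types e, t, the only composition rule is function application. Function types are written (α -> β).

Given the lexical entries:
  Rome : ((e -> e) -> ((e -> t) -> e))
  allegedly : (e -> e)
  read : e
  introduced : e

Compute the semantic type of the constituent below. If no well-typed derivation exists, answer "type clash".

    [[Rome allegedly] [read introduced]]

type clash

[Rome allegedly]: ((e -> e) -> ((e -> t) -> e)) applied to (e -> e) yields ((e -> t) -> e).
At [read introduced]: neither e nor e can take the other as argument; the node is ill-typed.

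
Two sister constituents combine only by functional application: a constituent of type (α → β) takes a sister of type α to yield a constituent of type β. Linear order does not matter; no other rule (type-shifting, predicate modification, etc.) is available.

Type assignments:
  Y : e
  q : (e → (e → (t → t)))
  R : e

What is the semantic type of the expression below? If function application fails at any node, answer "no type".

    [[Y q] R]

(t → t)

[Y q]: functor q : (e → (e → (t → t))), argument Y : e; result (e → (t → t)).
[[Y q] R]: functor [Y q] : (e → (t → t)), argument R : e; result (t → t).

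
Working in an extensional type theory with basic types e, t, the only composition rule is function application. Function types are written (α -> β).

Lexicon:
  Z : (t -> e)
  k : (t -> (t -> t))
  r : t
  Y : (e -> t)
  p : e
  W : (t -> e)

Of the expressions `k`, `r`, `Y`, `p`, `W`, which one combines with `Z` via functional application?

k : (t -> (t -> t)) — no; Z wants t, and k wants t.
r — combines: Z : (t -> e) takes r : t as argument, giving e.
Y : (e -> t) — no; Z wants t, and Y wants e.
p : e — no; Z wants t, and p wants nothing (atomic).
W : (t -> e) — no; Z wants t, and W wants t.

r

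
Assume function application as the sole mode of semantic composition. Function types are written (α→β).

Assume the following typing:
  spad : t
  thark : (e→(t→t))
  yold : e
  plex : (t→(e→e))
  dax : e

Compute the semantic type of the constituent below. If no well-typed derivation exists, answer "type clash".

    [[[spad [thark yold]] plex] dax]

e

[thark yold]: thark is (e→(t→t)), yold is e; result (t→t).
[spad [thark yold]]: [thark yold] is (t→t), spad is t; result t.
[[spad [thark yold]] plex]: plex is (t→(e→e)), [spad [thark yold]] is t; result (e→e).
[[[spad [thark yold]] plex] dax]: [[spad [thark yold]] plex] is (e→e), dax is e; result e.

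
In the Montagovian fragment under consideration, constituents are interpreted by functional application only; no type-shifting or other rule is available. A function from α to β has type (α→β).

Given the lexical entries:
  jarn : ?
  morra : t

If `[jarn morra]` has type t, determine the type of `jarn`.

(t→t)

[jarn morra] must have type t. The sister morra has type t; that is not a function onto t, so jarn must be the functor, of type (t→t).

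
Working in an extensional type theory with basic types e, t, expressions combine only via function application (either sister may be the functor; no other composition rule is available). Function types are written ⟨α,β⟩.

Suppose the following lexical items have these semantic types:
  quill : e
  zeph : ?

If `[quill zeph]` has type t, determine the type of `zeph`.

⟨e,t⟩

[quill zeph] is required to be t. quill : e cannot yield t as functor, so zeph : ⟨e,t⟩.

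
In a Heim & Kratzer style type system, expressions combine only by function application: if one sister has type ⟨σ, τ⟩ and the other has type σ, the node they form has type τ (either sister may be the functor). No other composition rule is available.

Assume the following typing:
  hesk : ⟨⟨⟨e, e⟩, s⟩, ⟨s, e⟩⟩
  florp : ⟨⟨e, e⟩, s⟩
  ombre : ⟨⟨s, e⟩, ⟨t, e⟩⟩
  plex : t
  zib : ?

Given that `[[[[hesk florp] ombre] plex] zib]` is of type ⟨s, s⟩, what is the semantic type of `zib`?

At [[[[hesk florp] ombre] plex] zib] (required: ⟨s, s⟩): [[[hesk florp] ombre] plex] is e, which is not a function with range ⟨s, s⟩; hence zib is the functor — type ⟨e, ⟨s, s⟩⟩.

⟨e, ⟨s, s⟩⟩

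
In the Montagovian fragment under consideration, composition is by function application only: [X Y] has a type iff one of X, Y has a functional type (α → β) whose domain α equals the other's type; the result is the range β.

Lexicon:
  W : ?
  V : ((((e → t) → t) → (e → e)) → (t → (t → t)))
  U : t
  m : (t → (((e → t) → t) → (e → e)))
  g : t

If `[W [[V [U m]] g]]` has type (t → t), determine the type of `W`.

((t → t) → (t → t))

For [W [[V [U m]] g]] to have type (t → t) with [[V [U m]] g] of type (t → t), W must be the function: W : ((t → t) → (t → t)).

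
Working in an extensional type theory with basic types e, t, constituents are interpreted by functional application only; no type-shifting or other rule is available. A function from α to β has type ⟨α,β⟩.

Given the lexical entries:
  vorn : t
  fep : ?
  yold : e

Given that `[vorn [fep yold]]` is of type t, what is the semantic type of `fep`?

At [vorn [fep yold]] (required: t): vorn is t, which is not a function with range t; hence [fep yold] is the functor — type ⟨t,t⟩.
At [fep yold] (required: ⟨t,t⟩): yold is e, which is not a function with range ⟨t,t⟩; hence fep is the functor — type ⟨e,⟨t,t⟩⟩.

⟨e,⟨t,t⟩⟩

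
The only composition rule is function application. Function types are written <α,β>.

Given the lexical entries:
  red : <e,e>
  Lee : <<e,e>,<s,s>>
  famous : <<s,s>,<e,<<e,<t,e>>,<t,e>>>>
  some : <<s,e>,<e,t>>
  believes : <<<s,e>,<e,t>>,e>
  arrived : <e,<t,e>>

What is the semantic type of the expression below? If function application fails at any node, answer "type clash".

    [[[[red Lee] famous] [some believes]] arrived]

<t,e>

[red Lee]: <<e,e>,<s,s>> applied to <e,e> yields <s,s>.
[[red Lee] famous]: <<s,s>,<e,<<e,<t,e>>,<t,e>>>> applied to <s,s> yields <e,<<e,<t,e>>,<t,e>>>.
[some believes]: <<<s,e>,<e,t>>,e> applied to <<s,e>,<e,t>> yields e.
[[[red Lee] famous] [some believes]]: <e,<<e,<t,e>>,<t,e>>> applied to e yields <<e,<t,e>>,<t,e>>.
[[[[red Lee] famous] [some believes]] arrived]: <<e,<t,e>>,<t,e>> applied to <e,<t,e>> yields <t,e>.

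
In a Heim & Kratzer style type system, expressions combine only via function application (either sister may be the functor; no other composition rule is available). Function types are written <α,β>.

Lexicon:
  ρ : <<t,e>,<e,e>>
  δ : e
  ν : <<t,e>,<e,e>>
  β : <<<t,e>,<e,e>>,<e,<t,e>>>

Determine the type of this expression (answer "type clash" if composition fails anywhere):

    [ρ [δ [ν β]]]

[ν β]: <<<t,e>,<e,e>>,<e,<t,e>>> applied to <<t,e>,<e,e>> yields <e,<t,e>>.
[δ [ν β]]: <e,<t,e>> applied to e yields <t,e>.
[ρ [δ [ν β]]]: <<t,e>,<e,e>> applied to <t,e> yields <e,e>.

<e,e>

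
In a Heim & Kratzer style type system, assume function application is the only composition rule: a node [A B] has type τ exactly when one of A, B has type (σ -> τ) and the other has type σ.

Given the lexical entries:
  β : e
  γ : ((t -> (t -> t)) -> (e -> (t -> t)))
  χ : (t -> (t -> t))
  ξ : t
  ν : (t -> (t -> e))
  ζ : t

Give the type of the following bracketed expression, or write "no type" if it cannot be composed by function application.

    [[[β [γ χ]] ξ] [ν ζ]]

e

At [γ χ], γ : ((t -> (t -> t)) -> (e -> (t -> t))) takes χ : (t -> (t -> t)), giving (e -> (t -> t)).
At [β [γ χ]], [γ χ] : (e -> (t -> t)) takes β : e, giving (t -> t).
At [[β [γ χ]] ξ], [β [γ χ]] : (t -> t) takes ξ : t, giving t.
At [ν ζ], ν : (t -> (t -> e)) takes ζ : t, giving (t -> e).
At [[[β [γ χ]] ξ] [ν ζ]], [ν ζ] : (t -> e) takes [[β [γ χ]] ξ] : t, giving e.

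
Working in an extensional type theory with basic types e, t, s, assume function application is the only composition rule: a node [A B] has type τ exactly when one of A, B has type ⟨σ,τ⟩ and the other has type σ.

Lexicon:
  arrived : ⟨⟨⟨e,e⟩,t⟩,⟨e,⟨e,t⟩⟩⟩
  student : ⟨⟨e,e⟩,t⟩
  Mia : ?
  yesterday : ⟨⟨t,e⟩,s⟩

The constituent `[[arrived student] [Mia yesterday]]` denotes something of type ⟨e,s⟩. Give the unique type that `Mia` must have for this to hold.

⟨⟨⟨t,e⟩,s⟩,⟨⟨e,⟨e,t⟩⟩,⟨e,s⟩⟩⟩

For [[arrived student] [Mia yesterday]] to have type ⟨e,s⟩ with [arrived student] of type ⟨e,⟨e,t⟩⟩, [Mia yesterday] must be the function: [Mia yesterday] : ⟨⟨e,⟨e,t⟩⟩,⟨e,s⟩⟩.
For [Mia yesterday] to have type ⟨⟨e,⟨e,t⟩⟩,⟨e,s⟩⟩ with yesterday of type ⟨⟨t,e⟩,s⟩, Mia must be the function: Mia : ⟨⟨⟨t,e⟩,s⟩,⟨⟨e,⟨e,t⟩⟩,⟨e,s⟩⟩⟩.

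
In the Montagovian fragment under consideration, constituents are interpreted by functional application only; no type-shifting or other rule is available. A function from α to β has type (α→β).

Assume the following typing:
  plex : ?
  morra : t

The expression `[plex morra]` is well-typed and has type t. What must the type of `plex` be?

[plex morra] is required to be t. morra : t cannot yield t as functor, so plex : (t→t).

(t→t)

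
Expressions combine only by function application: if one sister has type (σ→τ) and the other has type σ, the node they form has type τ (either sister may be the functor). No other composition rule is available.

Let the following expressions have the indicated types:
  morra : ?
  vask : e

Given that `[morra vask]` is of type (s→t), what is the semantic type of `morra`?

[morra vask] is required to be (s→t). vask : e cannot yield (s→t) as functor, so morra : (e→(s→t)).

(e→(s→t))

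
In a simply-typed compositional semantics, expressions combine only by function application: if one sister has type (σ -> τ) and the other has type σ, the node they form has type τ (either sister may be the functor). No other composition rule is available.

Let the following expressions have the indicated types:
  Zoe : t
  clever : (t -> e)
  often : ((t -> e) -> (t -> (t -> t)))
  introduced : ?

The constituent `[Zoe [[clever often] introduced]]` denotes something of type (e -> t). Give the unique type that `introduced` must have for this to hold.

((t -> (t -> t)) -> (t -> (e -> t)))

For [Zoe [[clever often] introduced]] to have type (e -> t) with Zoe of type t, [[clever often] introduced] must be the function: [[clever often] introduced] : (t -> (e -> t)).
For [[clever often] introduced] to have type (t -> (e -> t)) with [clever often] of type (t -> (t -> t)), introduced must be the function: introduced : ((t -> (t -> t)) -> (t -> (e -> t))).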